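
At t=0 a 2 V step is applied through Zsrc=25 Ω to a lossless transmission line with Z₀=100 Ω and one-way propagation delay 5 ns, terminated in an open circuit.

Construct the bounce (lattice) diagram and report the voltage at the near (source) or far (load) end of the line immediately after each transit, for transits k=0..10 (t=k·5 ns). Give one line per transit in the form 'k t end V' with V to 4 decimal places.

0 0 source 1.6000
1 5 load 3.2000
2 10 source 2.2400
3 15 load 1.2800
4 20 source 1.8560
5 25 load 2.4320
6 30 source 2.0864
7 35 load 1.7408
8 40 source 1.9482
9 45 load 2.1555
10 50 source 2.0311

Γ_L=1.000000, Γ_S=-0.600000; launch V₁=2·100/125=1.600000
k=0 src: V=1.6000
k=1 load: inc=1.600000, refl=1.600000·1.000000=1.6000; V=0.000000+1.600000+1.600000=3.2000
k=2 src: inc=1.600000, refl=1.600000·-0.600000=-0.9600; V=1.600000+1.600000+-0.960000=2.2400
k=3 load: inc=-0.960000, refl=-0.960000·1.000000=-0.9600; V=3.200000+-0.960000+-0.960000=1.2800
k=4 src: inc=-0.960000, refl=-0.960000·-0.600000=0.5760; V=2.240000+-0.960000+0.576000=1.8560
k=5 load: inc=0.576000, refl=0.576000·1.000000=0.5760; V=1.280000+0.576000+0.576000=2.4320
k=6 src: inc=0.576000, refl=0.576000·-0.600000=-0.3456; V=1.856000+0.576000+-0.345600=2.0864
k=7 load: inc=-0.345600, refl=-0.345600·1.000000=-0.3456; V=2.432000+-0.345600+-0.345600=1.7408
k=8 src: inc=-0.345600, refl=-0.345600·-0.600000=0.2074; V=2.086400+-0.345600+0.207360=1.9482
k=9 load: inc=0.207360, refl=0.207360·1.000000=0.2074; V=1.740800+0.207360+0.207360=2.1555
k=10 src: inc=0.207360, refl=0.207360·-0.600000=-0.1244; V=1.948160+0.207360+-0.124416=2.0311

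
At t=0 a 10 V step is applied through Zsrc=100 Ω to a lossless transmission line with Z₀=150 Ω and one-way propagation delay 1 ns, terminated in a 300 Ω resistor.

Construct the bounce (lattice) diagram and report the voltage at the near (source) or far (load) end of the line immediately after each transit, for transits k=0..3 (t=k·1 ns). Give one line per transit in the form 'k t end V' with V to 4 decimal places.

0 0 source 6.0000
1 1 load 8.0000
2 2 source 7.6000
3 3 load 7.4667

Γ_L=0.333333, Γ_S=-0.200000; launch V₁=10·150/250=6.000000
k=0 src: V=6.0000
k=1 load: inc=6.000000, refl=6.000000·0.333333=2.0000; V=0.000000+6.000000+2.000000=8.0000
k=2 src: inc=2.000000, refl=2.000000·-0.200000=-0.4000; V=6.000000+2.000000+-0.400000=7.6000
k=3 load: inc=-0.400000, refl=-0.400000·0.333333=-0.1333; V=8.000000+-0.400000+-0.133333=7.4667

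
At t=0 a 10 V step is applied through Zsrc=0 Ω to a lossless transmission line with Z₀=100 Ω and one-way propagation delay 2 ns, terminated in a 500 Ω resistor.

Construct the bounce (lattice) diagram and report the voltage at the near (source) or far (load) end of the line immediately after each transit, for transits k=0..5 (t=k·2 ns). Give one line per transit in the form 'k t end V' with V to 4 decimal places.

Γ_L=0.666667, Γ_S=-1.000000; launch V₁=10·100/100=10.000000
k=0 src: V=10.0000
k=1 load: inc=10.000000, refl=10.000000·0.666667=6.6667; V=0.000000+10.000000+6.666667=16.6667
k=2 src: inc=6.666667, refl=6.666667·-1.000000=-6.6667; V=10.000000+6.666667+-6.666667=10.0000
k=3 load: inc=-6.666667, refl=-6.666667·0.666667=-4.4444; V=16.666667+-6.666667+-4.444444=5.5556
k=4 src: inc=-4.444444, refl=-4.444444·-1.000000=4.4444; V=10.000000+-4.444444+4.444444=10.0000
k=5 load: inc=4.444444, refl=4.444444·0.666667=2.9630; V=5.555556+4.444444+2.962963=12.9630

0 0 source 10.0000
1 2 load 16.6667
2 4 source 10.0000
3 6 load 5.5556
4 8 source 10.0000
5 10 load 12.9630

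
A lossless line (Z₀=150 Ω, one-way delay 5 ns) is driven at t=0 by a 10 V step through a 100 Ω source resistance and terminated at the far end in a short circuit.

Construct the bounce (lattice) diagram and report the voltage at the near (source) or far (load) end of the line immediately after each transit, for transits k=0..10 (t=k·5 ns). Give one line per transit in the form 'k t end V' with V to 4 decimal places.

Γ_L=-1.000000, Γ_S=-0.200000; launch V₁=10·150/250=6.000000
k=0 src: V=6.0000
k=1 load: inc=6.000000, refl=6.000000·-1.000000=-6.0000; V=0.000000+6.000000+-6.000000=0.0000
k=2 src: inc=-6.000000, refl=-6.000000·-0.200000=1.2000; V=6.000000+-6.000000+1.200000=1.2000
k=3 load: inc=1.200000, refl=1.200000·-1.000000=-1.2000; V=0.000000+1.200000+-1.200000=0.0000
k=4 src: inc=-1.200000, refl=-1.200000·-0.200000=0.2400; V=1.200000+-1.200000+0.240000=0.2400
k=5 load: inc=0.240000, refl=0.240000·-1.000000=-0.2400; V=0.000000+0.240000+-0.240000=0.0000
k=6 src: inc=-0.240000, refl=-0.240000·-0.200000=0.0480; V=0.240000+-0.240000+0.048000=0.0480
k=7 load: inc=0.048000, refl=0.048000·-1.000000=-0.0480; V=0.000000+0.048000+-0.048000=0.0000
k=8 src: inc=-0.048000, refl=-0.048000·-0.200000=0.0096; V=0.048000+-0.048000+0.009600=0.0096
k=9 load: inc=0.009600, refl=0.009600·-1.000000=-0.0096; V=0.000000+0.009600+-0.009600=0.0000
k=10 src: inc=-0.009600, refl=-0.009600·-0.200000=0.0019; V=0.009600+-0.009600+0.001920=0.0019

0 0 source 6.0000
1 5 load 0.0000
2 10 source 1.2000
3 15 load 0.0000
4 20 source 0.2400
5 25 load 0.0000
6 30 source 0.0480
7 35 load 0.0000
8 40 source 0.0096
9 45 load 0.0000
10 50 source 0.0019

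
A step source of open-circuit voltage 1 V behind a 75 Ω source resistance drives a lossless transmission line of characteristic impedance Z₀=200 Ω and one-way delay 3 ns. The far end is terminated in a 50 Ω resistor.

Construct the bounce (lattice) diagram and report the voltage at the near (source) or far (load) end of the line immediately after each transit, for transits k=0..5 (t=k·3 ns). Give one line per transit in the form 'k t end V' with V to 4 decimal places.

0 0 source 0.7273
1 3 load 0.2909
2 6 source 0.4893
3 9 load 0.3702
4 12 source 0.4243
5 15 load 0.3919

Γ_L=-0.600000, Γ_S=-0.454545; launch V₁=1·200/275=0.727273
k=0 src: V=0.7273
k=1 load: inc=0.727273, refl=0.727273·-0.600000=-0.4364; V=0.000000+0.727273+-0.436364=0.2909
k=2 src: inc=-0.436364, refl=-0.436364·-0.454545=0.1983; V=0.727273+-0.436364+0.198347=0.4893
k=3 load: inc=0.198347, refl=0.198347·-0.600000=-0.1190; V=0.290909+0.198347+-0.119008=0.3702
k=4 src: inc=-0.119008, refl=-0.119008·-0.454545=0.0541; V=0.489256+-0.119008+0.054095=0.4243
k=5 load: inc=0.054095, refl=0.054095·-0.600000=-0.0325; V=0.370248+0.054095+-0.032457=0.3919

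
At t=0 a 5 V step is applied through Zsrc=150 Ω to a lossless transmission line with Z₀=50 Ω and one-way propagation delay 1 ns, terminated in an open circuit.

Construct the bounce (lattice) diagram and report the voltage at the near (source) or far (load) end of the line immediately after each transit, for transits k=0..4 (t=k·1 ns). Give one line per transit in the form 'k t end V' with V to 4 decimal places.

Γ_L=1.000000, Γ_S=0.500000; launch V₁=5·50/200=1.250000
k=0 src: V=1.2500
k=1 load: inc=1.250000, refl=1.250000·1.000000=1.2500; V=0.000000+1.250000+1.250000=2.5000
k=2 src: inc=1.250000, refl=1.250000·0.500000=0.6250; V=1.250000+1.250000+0.625000=3.1250
k=3 load: inc=0.625000, refl=0.625000·1.000000=0.6250; V=2.500000+0.625000+0.625000=3.7500
k=4 src: inc=0.625000, refl=0.625000·0.500000=0.3125; V=3.125000+0.625000+0.312500=4.0625

0 0 source 1.2500
1 1 load 2.5000
2 2 source 3.1250
3 3 load 3.7500
4 4 source 4.0625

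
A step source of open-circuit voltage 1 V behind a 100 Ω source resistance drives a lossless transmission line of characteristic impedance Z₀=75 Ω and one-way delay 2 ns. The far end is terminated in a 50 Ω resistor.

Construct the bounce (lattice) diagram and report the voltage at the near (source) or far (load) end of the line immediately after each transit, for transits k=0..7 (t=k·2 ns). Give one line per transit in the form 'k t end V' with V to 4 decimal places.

0 0 source 0.4286
1 2 load 0.3429
2 4 source 0.3306
3 6 load 0.3331
4 8 source 0.3334
5 10 load 0.3333
6 12 source 0.3333
7 14 load 0.3333

Γ_L=-0.200000, Γ_S=0.142857; launch V₁=1·75/175=0.428571
k=0 src: V=0.4286
k=1 load: inc=0.428571, refl=0.428571·-0.200000=-0.0857; V=0.000000+0.428571+-0.085714=0.3429
k=2 src: inc=-0.085714, refl=-0.085714·0.142857=-0.0122; V=0.428571+-0.085714+-0.012245=0.3306
k=3 load: inc=-0.012245, refl=-0.012245·-0.200000=0.0024; V=0.342857+-0.012245+0.002449=0.3331
k=4 src: inc=0.002449, refl=0.002449·0.142857=0.0003; V=0.330612+0.002449+0.000350=0.3334
k=5 load: inc=0.000350, refl=0.000350·-0.200000=-0.0001; V=0.333061+0.000350+-0.000070=0.3333
k=6 src: inc=-0.000070, refl=-0.000070·0.142857=-0.0000; V=0.333411+-0.000070+-0.000010=0.3333
k=7 load: inc=-0.000010, refl=-0.000010·-0.200000=0.0000; V=0.333341+-0.000010+0.000002=0.3333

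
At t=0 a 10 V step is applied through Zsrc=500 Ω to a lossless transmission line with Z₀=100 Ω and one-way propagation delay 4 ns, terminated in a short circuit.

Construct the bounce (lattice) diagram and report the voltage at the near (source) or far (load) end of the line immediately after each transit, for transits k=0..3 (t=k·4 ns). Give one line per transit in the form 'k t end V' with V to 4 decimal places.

Γ_L=-1.000000, Γ_S=0.666667; launch V₁=10·100/600=1.666667
k=0 src: V=1.6667
k=1 load: inc=1.666667, refl=1.666667·-1.000000=-1.6667; V=0.000000+1.666667+-1.666667=0.0000
k=2 src: inc=-1.666667, refl=-1.666667·0.666667=-1.1111; V=1.666667+-1.666667+-1.111111=-1.1111
k=3 load: inc=-1.111111, refl=-1.111111·-1.000000=1.1111; V=0.000000+-1.111111+1.111111=0.0000

0 0 source 1.6667
1 4 load 0.0000
2 8 source -1.1111
3 12 load 0.0000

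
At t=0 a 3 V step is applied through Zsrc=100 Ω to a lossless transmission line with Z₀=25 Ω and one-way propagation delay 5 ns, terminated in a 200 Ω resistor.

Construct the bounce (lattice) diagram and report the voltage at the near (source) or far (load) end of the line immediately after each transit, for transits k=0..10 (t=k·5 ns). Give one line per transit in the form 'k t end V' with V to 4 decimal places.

0 0 source 0.6000
1 5 load 1.0667
2 10 source 1.3467
3 15 load 1.5644
4 20 source 1.6951
5 25 load 1.7967
6 30 source 1.8577
7 35 load 1.9051
8 40 source 1.9336
9 45 load 1.9557
10 50 source 1.9690

Γ_L=0.777778, Γ_S=0.600000; launch V₁=3·25/125=0.600000
k=0 src: V=0.6000
k=1 load: inc=0.600000, refl=0.600000·0.777778=0.4667; V=0.000000+0.600000+0.466667=1.0667
k=2 src: inc=0.466667, refl=0.466667·0.600000=0.2800; V=0.600000+0.466667+0.280000=1.3467
k=3 load: inc=0.280000, refl=0.280000·0.777778=0.2178; V=1.066667+0.280000+0.217778=1.5644
k=4 src: inc=0.217778, refl=0.217778·0.600000=0.1307; V=1.346667+0.217778+0.130667=1.6951
k=5 load: inc=0.130667, refl=0.130667·0.777778=0.1016; V=1.564444+0.130667+0.101630=1.7967
k=6 src: inc=0.101630, refl=0.101630·0.600000=0.0610; V=1.695111+0.101630+0.060978=1.8577
k=7 load: inc=0.060978, refl=0.060978·0.777778=0.0474; V=1.796741+0.060978+0.047427=1.9051
k=8 src: inc=0.047427, refl=0.047427·0.600000=0.0285; V=1.857719+0.047427+0.028456=1.9336
k=9 load: inc=0.028456, refl=0.028456·0.777778=0.0221; V=1.905146+0.028456+0.022133=1.9557
k=10 src: inc=0.022133, refl=0.022133·0.600000=0.0133; V=1.933602+0.022133+0.013280=1.9690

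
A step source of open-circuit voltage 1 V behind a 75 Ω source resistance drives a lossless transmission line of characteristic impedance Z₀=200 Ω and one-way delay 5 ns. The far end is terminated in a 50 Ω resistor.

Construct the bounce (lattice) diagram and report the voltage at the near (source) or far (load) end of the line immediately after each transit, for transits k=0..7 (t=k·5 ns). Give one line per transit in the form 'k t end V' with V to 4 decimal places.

Γ_L=-0.600000, Γ_S=-0.454545; launch V₁=1·200/275=0.727273
k=0 src: V=0.7273
k=1 load: inc=0.727273, refl=0.727273·-0.600000=-0.4364; V=0.000000+0.727273+-0.436364=0.2909
k=2 src: inc=-0.436364, refl=-0.436364·-0.454545=0.1983; V=0.727273+-0.436364+0.198347=0.4893
k=3 load: inc=0.198347, refl=0.198347·-0.600000=-0.1190; V=0.290909+0.198347+-0.119008=0.3702
k=4 src: inc=-0.119008, refl=-0.119008·-0.454545=0.0541; V=0.489256+-0.119008+0.054095=0.4243
k=5 load: inc=0.054095, refl=0.054095·-0.600000=-0.0325; V=0.370248+0.054095+-0.032457=0.3919
k=6 src: inc=-0.032457, refl=-0.032457·-0.454545=0.0148; V=0.424343+-0.032457+0.014753=0.4066
k=7 load: inc=0.014753, refl=0.014753·-0.600000=-0.0089; V=0.391886+0.014753+-0.008852=0.3978

0 0 source 0.7273
1 5 load 0.2909
2 10 source 0.4893
3 15 load 0.3702
4 20 source 0.4243
5 25 load 0.3919
6 30 source 0.4066
7 35 load 0.3978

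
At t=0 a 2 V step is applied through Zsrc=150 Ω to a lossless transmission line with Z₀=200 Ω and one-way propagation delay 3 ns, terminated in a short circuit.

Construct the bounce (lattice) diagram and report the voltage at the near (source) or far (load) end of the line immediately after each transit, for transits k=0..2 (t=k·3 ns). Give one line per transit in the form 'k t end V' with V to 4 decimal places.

Γ_L=-1.000000, Γ_S=-0.142857; launch V₁=2·200/350=1.142857
k=0 src: V=1.1429
k=1 load: inc=1.142857, refl=1.142857·-1.000000=-1.1429; V=0.000000+1.142857+-1.142857=0.0000
k=2 src: inc=-1.142857, refl=-1.142857·-0.142857=0.1633; V=1.142857+-1.142857+0.163265=0.1633

0 0 source 1.1429
1 3 load 0.0000
2 6 source 0.1633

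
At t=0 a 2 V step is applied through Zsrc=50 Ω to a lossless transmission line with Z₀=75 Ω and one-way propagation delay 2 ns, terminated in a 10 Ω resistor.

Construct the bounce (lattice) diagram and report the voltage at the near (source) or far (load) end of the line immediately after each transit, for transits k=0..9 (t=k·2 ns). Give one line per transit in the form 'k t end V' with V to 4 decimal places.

Γ_L=-0.764706, Γ_S=-0.200000; launch V₁=2·75/125=1.200000
k=0 src: V=1.2000
k=1 load: inc=1.200000, refl=1.200000·-0.764706=-0.9176; V=0.000000+1.200000+-0.917647=0.2824
k=2 src: inc=-0.917647, refl=-0.917647·-0.200000=0.1835; V=1.200000+-0.917647+0.183529=0.4659
k=3 load: inc=0.183529, refl=0.183529·-0.764706=-0.1403; V=0.282353+0.183529+-0.140346=0.3255
k=4 src: inc=-0.140346, refl=-0.140346·-0.200000=0.0281; V=0.465882+-0.140346+0.028069=0.3536
k=5 load: inc=0.028069, refl=0.028069·-0.764706=-0.0215; V=0.325536+0.028069+-0.021465=0.3321
k=6 src: inc=-0.021465, refl=-0.021465·-0.200000=0.0043; V=0.353606+-0.021465+0.004293=0.3364
k=7 load: inc=0.004293, refl=0.004293·-0.764706=-0.0033; V=0.332141+0.004293+-0.003283=0.3332
k=8 src: inc=-0.003283, refl=-0.003283·-0.200000=0.0007; V=0.336434+-0.003283+0.000657=0.3338
k=9 load: inc=0.000657, refl=0.000657·-0.764706=-0.0005; V=0.333151+0.000657+-0.000502=0.3333

0 0 source 1.2000
1 2 load 0.2824
2 4 source 0.4659
3 6 load 0.3255
4 8 source 0.3536
5 10 load 0.3321
6 12 source 0.3364
7 14 load 0.3332
8 16 source 0.3338
9 18 load 0.3333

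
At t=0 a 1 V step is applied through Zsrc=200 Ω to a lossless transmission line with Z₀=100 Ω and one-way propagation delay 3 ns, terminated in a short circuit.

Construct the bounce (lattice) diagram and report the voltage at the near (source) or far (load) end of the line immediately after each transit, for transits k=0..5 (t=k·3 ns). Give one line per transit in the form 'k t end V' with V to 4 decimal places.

0 0 source 0.3333
1 3 load 0.0000
2 6 source -0.1111
3 9 load 0.0000
4 12 source 0.0370
5 15 load 0.0000

Γ_L=-1.000000, Γ_S=0.333333; launch V₁=1·100/300=0.333333
k=0 src: V=0.3333
k=1 load: inc=0.333333, refl=0.333333·-1.000000=-0.3333; V=0.000000+0.333333+-0.333333=0.0000
k=2 src: inc=-0.333333, refl=-0.333333·0.333333=-0.1111; V=0.333333+-0.333333+-0.111111=-0.1111
k=3 load: inc=-0.111111, refl=-0.111111·-1.000000=0.1111; V=0.000000+-0.111111+0.111111=0.0000
k=4 src: inc=0.111111, refl=0.111111·0.333333=0.0370; V=-0.111111+0.111111+0.037037=0.0370
k=5 load: inc=0.037037, refl=0.037037·-1.000000=-0.0370; V=0.000000+0.037037+-0.037037=0.0000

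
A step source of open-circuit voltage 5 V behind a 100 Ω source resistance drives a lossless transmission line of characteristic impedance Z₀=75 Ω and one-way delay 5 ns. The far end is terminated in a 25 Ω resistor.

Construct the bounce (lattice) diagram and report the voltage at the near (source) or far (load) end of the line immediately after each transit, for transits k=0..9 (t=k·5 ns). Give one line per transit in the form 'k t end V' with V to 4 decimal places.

0 0 source 2.1429
1 5 load 1.0714
2 10 source 0.9184
3 15 load 0.9949
4 20 source 1.0058
5 25 load 1.0004
6 30 source 0.9996
7 35 load 1.0000
8 40 source 1.0000
9 45 load 1.0000

Γ_L=-0.500000, Γ_S=0.142857; launch V₁=5·75/175=2.142857
k=0 src: V=2.1429
k=1 load: inc=2.142857, refl=2.142857·-0.500000=-1.0714; V=0.000000+2.142857+-1.071429=1.0714
k=2 src: inc=-1.071429, refl=-1.071429·0.142857=-0.1531; V=2.142857+-1.071429+-0.153061=0.9184
k=3 load: inc=-0.153061, refl=-0.153061·-0.500000=0.0765; V=1.071429+-0.153061+0.076531=0.9949
k=4 src: inc=0.076531, refl=0.076531·0.142857=0.0109; V=0.918367+0.076531+0.010933=1.0058
k=5 load: inc=0.010933, refl=0.010933·-0.500000=-0.0055; V=0.994898+0.010933+-0.005466=1.0004
k=6 src: inc=-0.005466, refl=-0.005466·0.142857=-0.0008; V=1.005831+-0.005466+-0.000781=0.9996
k=7 load: inc=-0.000781, refl=-0.000781·-0.500000=0.0004; V=1.000364+-0.000781+0.000390=1.0000
k=8 src: inc=0.000390, refl=0.000390·0.142857=0.0001; V=0.999584+0.000390+0.000056=1.0000
k=9 load: inc=0.000056, refl=0.000056·-0.500000=-0.0000; V=0.999974+0.000056+-0.000028=1.0000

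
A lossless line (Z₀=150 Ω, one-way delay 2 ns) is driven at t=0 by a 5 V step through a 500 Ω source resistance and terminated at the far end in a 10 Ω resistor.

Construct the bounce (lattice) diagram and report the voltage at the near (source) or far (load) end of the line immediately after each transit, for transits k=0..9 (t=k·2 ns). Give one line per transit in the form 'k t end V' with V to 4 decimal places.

Γ_L=-0.875000, Γ_S=0.538462; launch V₁=5·150/650=1.153846
k=0 src: V=1.1538
k=1 load: inc=1.153846, refl=1.153846·-0.875000=-1.0096; V=0.000000+1.153846+-1.009615=0.1442
k=2 src: inc=-1.009615, refl=-1.009615·0.538462=-0.5436; V=1.153846+-1.009615+-0.543639=-0.3994
k=3 load: inc=-0.543639, refl=-0.543639·-0.875000=0.4757; V=0.144231+-0.543639+0.475684=0.0763
k=4 src: inc=0.475684, refl=0.475684·0.538462=0.2561; V=-0.399408+0.475684+0.256138=0.3324
k=5 load: inc=0.256138, refl=0.256138·-0.875000=-0.2241; V=0.076276+0.256138+-0.224120=0.1083
k=6 src: inc=-0.224120, refl=-0.224120·0.538462=-0.1207; V=0.332414+-0.224120+-0.120680=-0.0124
k=7 load: inc=-0.120680, refl=-0.120680·-0.875000=0.1056; V=0.108293+-0.120680+0.105595=0.0932
k=8 src: inc=0.105595, refl=0.105595·0.538462=0.0569; V=-0.012387+0.105595+0.056859=0.1501
k=9 load: inc=0.056859, refl=0.056859·-0.875000=-0.0498; V=0.093208+0.056859+-0.049752=0.1003

0 0 source 1.1538
1 2 load 0.1442
2 4 source -0.3994
3 6 load 0.0763
4 8 source 0.3324
5 10 load 0.1083
6 12 source -0.0124
7 14 load 0.0932
8 16 source 0.1501
9 18 load 0.1003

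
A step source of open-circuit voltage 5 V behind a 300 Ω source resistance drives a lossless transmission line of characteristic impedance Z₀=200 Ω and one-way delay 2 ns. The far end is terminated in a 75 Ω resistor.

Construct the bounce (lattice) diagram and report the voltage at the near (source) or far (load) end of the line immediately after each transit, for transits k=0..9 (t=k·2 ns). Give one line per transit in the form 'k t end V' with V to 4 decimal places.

Γ_L=-0.454545, Γ_S=0.200000; launch V₁=5·200/500=2.000000
k=0 src: V=2.0000
k=1 load: inc=2.000000, refl=2.000000·-0.454545=-0.9091; V=0.000000+2.000000+-0.909091=1.0909
k=2 src: inc=-0.909091, refl=-0.909091·0.200000=-0.1818; V=2.000000+-0.909091+-0.181818=0.9091
k=3 load: inc=-0.181818, refl=-0.181818·-0.454545=0.0826; V=1.090909+-0.181818+0.082645=0.9917
k=4 src: inc=0.082645, refl=0.082645·0.200000=0.0165; V=0.909091+0.082645+0.016529=1.0083
k=5 load: inc=0.016529, refl=0.016529·-0.454545=-0.0075; V=0.991736+0.016529+-0.007513=1.0008
k=6 src: inc=-0.007513, refl=-0.007513·0.200000=-0.0015; V=1.008264+-0.007513+-0.001503=0.9992
k=7 load: inc=-0.001503, refl=-0.001503·-0.454545=0.0007; V=1.000751+-0.001503+0.000683=0.9999
k=8 src: inc=0.000683, refl=0.000683·0.200000=0.0001; V=0.999249+0.000683+0.000137=1.0001
k=9 load: inc=0.000137, refl=0.000137·-0.454545=-0.0001; V=0.999932+0.000137+-0.000062=1.0000

0 0 source 2.0000
1 2 load 1.0909
2 4 source 0.9091
3 6 load 0.9917
4 8 source 1.0083
5 10 load 1.0008
6 12 source 0.9992
7 14 load 0.9999
8 16 source 1.0001
9 18 load 1.0000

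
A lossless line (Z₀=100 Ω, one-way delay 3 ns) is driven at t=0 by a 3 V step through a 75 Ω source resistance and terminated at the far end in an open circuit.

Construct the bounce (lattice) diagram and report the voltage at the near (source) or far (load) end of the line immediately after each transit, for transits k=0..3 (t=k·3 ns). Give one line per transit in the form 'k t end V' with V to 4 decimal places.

Γ_L=1.000000, Γ_S=-0.142857; launch V₁=3·100/175=1.714286
k=0 src: V=1.7143
k=1 load: inc=1.714286, refl=1.714286·1.000000=1.7143; V=0.000000+1.714286+1.714286=3.4286
k=2 src: inc=1.714286, refl=1.714286·-0.142857=-0.2449; V=1.714286+1.714286+-0.244898=3.1837
k=3 load: inc=-0.244898, refl=-0.244898·1.000000=-0.2449; V=3.428571+-0.244898+-0.244898=2.9388

0 0 source 1.7143
1 3 load 3.4286
2 6 source 3.1837
3 9 load 2.9388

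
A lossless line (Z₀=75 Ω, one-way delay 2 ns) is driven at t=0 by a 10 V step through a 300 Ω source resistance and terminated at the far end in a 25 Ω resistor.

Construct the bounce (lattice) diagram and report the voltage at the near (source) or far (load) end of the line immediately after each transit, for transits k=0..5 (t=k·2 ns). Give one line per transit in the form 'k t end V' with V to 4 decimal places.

0 0 source 2.0000
1 2 load 1.0000
2 4 source 0.4000
3 6 load 0.7000
4 8 source 0.8800
5 10 load 0.7900

Γ_L=-0.500000, Γ_S=0.600000; launch V₁=10·75/375=2.000000
k=0 src: V=2.0000
k=1 load: inc=2.000000, refl=2.000000·-0.500000=-1.0000; V=0.000000+2.000000+-1.000000=1.0000
k=2 src: inc=-1.000000, refl=-1.000000·0.600000=-0.6000; V=2.000000+-1.000000+-0.600000=0.4000
k=3 load: inc=-0.600000, refl=-0.600000·-0.500000=0.3000; V=1.000000+-0.600000+0.300000=0.7000
k=4 src: inc=0.300000, refl=0.300000·0.600000=0.1800; V=0.400000+0.300000+0.180000=0.8800
k=5 load: inc=0.180000, refl=0.180000·-0.500000=-0.0900; V=0.700000+0.180000+-0.090000=0.7900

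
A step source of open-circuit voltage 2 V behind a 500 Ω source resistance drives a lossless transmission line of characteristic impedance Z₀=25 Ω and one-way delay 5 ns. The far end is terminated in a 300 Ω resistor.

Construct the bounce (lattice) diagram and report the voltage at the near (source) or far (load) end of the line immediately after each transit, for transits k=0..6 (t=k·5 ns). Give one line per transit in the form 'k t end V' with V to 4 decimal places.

0 0 source 0.0952
1 5 load 0.1758
2 10 source 0.2487
3 15 load 0.3104
4 20 source 0.3662
5 25 load 0.4135
6 30 source 0.4562

Γ_L=0.846154, Γ_S=0.904762; launch V₁=2·25/525=0.095238
k=0 src: V=0.0952
k=1 load: inc=0.095238, refl=0.095238·0.846154=0.0806; V=0.000000+0.095238+0.080586=0.1758
k=2 src: inc=0.080586, refl=0.080586·0.904762=0.0729; V=0.095238+0.080586+0.072911=0.2487
k=3 load: inc=0.072911, refl=0.072911·0.846154=0.0617; V=0.175824+0.072911+0.061694=0.3104
k=4 src: inc=0.061694, refl=0.061694·0.904762=0.0558; V=0.248735+0.061694+0.055818=0.3662
k=5 load: inc=0.055818, refl=0.055818·0.846154=0.0472; V=0.310429+0.055818+0.047231=0.4135
k=6 src: inc=0.047231, refl=0.047231·0.904762=0.0427; V=0.366248+0.047231+0.042733=0.4562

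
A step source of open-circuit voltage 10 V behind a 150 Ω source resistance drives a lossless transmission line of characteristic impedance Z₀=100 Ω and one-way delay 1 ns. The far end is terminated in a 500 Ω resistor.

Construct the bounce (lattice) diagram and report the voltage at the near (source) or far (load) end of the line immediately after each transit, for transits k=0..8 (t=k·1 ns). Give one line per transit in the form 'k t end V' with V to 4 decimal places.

Γ_L=0.666667, Γ_S=0.200000; launch V₁=10·100/250=4.000000
k=0 src: V=4.0000
k=1 load: inc=4.000000, refl=4.000000·0.666667=2.6667; V=0.000000+4.000000+2.666667=6.6667
k=2 src: inc=2.666667, refl=2.666667·0.200000=0.5333; V=4.000000+2.666667+0.533333=7.2000
k=3 load: inc=0.533333, refl=0.533333·0.666667=0.3556; V=6.666667+0.533333+0.355556=7.5556
k=4 src: inc=0.355556, refl=0.355556·0.200000=0.0711; V=7.200000+0.355556+0.071111=7.6267
k=5 load: inc=0.071111, refl=0.071111·0.666667=0.0474; V=7.555556+0.071111+0.047407=7.6741
k=6 src: inc=0.047407, refl=0.047407·0.200000=0.0095; V=7.626667+0.047407+0.009481=7.6836
k=7 load: inc=0.009481, refl=0.009481·0.666667=0.0063; V=7.674074+0.009481+0.006321=7.6899
k=8 src: inc=0.006321, refl=0.006321·0.200000=0.0013; V=7.683556+0.006321+0.001264=7.6911

0 0 source 4.0000
1 1 load 6.6667
2 2 source 7.2000
3 3 load 7.5556
4 4 source 7.6267
5 5 load 7.6741
6 6 source 7.6836
7 7 load 7.6899
8 8 source 7.6911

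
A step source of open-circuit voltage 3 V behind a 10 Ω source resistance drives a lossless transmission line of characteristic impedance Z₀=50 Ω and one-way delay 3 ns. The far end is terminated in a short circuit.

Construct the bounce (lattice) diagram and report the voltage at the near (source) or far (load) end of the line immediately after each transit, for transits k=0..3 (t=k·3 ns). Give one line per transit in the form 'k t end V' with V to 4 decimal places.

Γ_L=-1.000000, Γ_S=-0.666667; launch V₁=3·50/60=2.500000
k=0 src: V=2.5000
k=1 load: inc=2.500000, refl=2.500000·-1.000000=-2.5000; V=0.000000+2.500000+-2.500000=0.0000
k=2 src: inc=-2.500000, refl=-2.500000·-0.666667=1.6667; V=2.500000+-2.500000+1.666667=1.6667
k=3 load: inc=1.666667, refl=1.666667·-1.000000=-1.6667; V=0.000000+1.666667+-1.666667=0.0000

0 0 source 2.5000
1 3 load 0.0000
2 6 source 1.6667
3 9 load 0.0000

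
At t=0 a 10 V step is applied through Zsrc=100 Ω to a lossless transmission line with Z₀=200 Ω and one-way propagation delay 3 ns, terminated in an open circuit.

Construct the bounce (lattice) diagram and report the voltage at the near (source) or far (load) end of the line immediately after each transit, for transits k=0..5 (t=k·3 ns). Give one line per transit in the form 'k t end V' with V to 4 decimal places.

Γ_L=1.000000, Γ_S=-0.333333; launch V₁=10·200/300=6.666667
k=0 src: V=6.6667
k=1 load: inc=6.666667, refl=6.666667·1.000000=6.6667; V=0.000000+6.666667+6.666667=13.3333
k=2 src: inc=6.666667, refl=6.666667·-0.333333=-2.2222; V=6.666667+6.666667+-2.222222=11.1111
k=3 load: inc=-2.222222, refl=-2.222222·1.000000=-2.2222; V=13.333333+-2.222222+-2.222222=8.8889
k=4 src: inc=-2.222222, refl=-2.222222·-0.333333=0.7407; V=11.111111+-2.222222+0.740741=9.6296
k=5 load: inc=0.740741, refl=0.740741·1.000000=0.7407; V=8.888889+0.740741+0.740741=10.3704

0 0 source 6.6667
1 3 load 13.3333
2 6 source 11.1111
3 9 load 8.8889
4 12 source 9.6296
5 15 load 10.3704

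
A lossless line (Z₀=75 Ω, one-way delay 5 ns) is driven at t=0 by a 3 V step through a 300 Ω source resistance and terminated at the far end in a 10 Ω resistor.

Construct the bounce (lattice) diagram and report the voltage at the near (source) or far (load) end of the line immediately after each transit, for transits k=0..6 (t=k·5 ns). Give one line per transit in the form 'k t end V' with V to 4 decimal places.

0 0 source 0.6000
1 5 load 0.1412
2 10 source -0.1341
3 15 load 0.0764
4 20 source 0.2027
5 25 load 0.1061
6 30 source 0.0482

Γ_L=-0.764706, Γ_S=0.600000; launch V₁=3·75/375=0.600000
k=0 src: V=0.6000
k=1 load: inc=0.600000, refl=0.600000·-0.764706=-0.4588; V=0.000000+0.600000+-0.458824=0.1412
k=2 src: inc=-0.458824, refl=-0.458824·0.600000=-0.2753; V=0.600000+-0.458824+-0.275294=-0.1341
k=3 load: inc=-0.275294, refl=-0.275294·-0.764706=0.2105; V=0.141176+-0.275294+0.210519=0.0764
k=4 src: inc=0.210519, refl=0.210519·0.600000=0.1263; V=-0.134118+0.210519+0.126311=0.2027
k=5 load: inc=0.126311, refl=0.126311·-0.764706=-0.0966; V=0.076401+0.126311+-0.096591=0.1061
k=6 src: inc=-0.096591, refl=-0.096591·0.600000=-0.0580; V=0.202713+-0.096591+-0.057955=0.0482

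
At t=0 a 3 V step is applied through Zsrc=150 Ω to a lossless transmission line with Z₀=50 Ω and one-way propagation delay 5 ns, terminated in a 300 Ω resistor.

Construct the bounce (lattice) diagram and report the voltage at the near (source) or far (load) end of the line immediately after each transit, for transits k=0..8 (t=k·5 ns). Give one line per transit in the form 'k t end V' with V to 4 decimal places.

0 0 source 0.7500
1 5 load 1.2857
2 10 source 1.5536
3 15 load 1.7449
4 20 source 1.8406
5 25 load 1.9089
6 30 source 1.9431
7 35 load 1.9675
8 40 source 1.9797

Γ_L=0.714286, Γ_S=0.500000; launch V₁=3·50/200=0.750000
k=0 src: V=0.7500
k=1 load: inc=0.750000, refl=0.750000·0.714286=0.5357; V=0.000000+0.750000+0.535714=1.2857
k=2 src: inc=0.535714, refl=0.535714·0.500000=0.2679; V=0.750000+0.535714+0.267857=1.5536
k=3 load: inc=0.267857, refl=0.267857·0.714286=0.1913; V=1.285714+0.267857+0.191327=1.7449
k=4 src: inc=0.191327, refl=0.191327·0.500000=0.0957; V=1.553571+0.191327+0.095663=1.8406
k=5 load: inc=0.095663, refl=0.095663·0.714286=0.0683; V=1.744898+0.095663+0.068331=1.9089
k=6 src: inc=0.068331, refl=0.068331·0.500000=0.0342; V=1.840561+0.068331+0.034165=1.9431
k=7 load: inc=0.034165, refl=0.034165·0.714286=0.0244; V=1.908892+0.034165+0.024404=1.9675
k=8 src: inc=0.024404, refl=0.024404·0.500000=0.0122; V=1.943058+0.024404+0.012202=1.9797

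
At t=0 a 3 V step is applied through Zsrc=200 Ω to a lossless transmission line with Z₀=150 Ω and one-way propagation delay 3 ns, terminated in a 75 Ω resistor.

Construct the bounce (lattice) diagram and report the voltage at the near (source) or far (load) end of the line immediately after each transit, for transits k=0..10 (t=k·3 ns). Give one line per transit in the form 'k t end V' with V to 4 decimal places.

Γ_L=-0.333333, Γ_S=0.142857; launch V₁=3·150/350=1.285714
k=0 src: V=1.2857
k=1 load: inc=1.285714, refl=1.285714·-0.333333=-0.4286; V=0.000000+1.285714+-0.428571=0.8571
k=2 src: inc=-0.428571, refl=-0.428571·0.142857=-0.0612; V=1.285714+-0.428571+-0.061224=0.7959
k=3 load: inc=-0.061224, refl=-0.061224·-0.333333=0.0204; V=0.857143+-0.061224+0.020408=0.8163
k=4 src: inc=0.020408, refl=0.020408·0.142857=0.0029; V=0.795918+0.020408+0.002915=0.8192
k=5 load: inc=0.002915, refl=0.002915·-0.333333=-0.0010; V=0.816327+0.002915+-0.000972=0.8183
k=6 src: inc=-0.000972, refl=-0.000972·0.142857=-0.0001; V=0.819242+-0.000972+-0.000139=0.8181
k=7 load: inc=-0.000139, refl=-0.000139·-0.333333=0.0000; V=0.818270+-0.000139+0.000046=0.8182
k=8 src: inc=0.000046, refl=0.000046·0.142857=0.0000; V=0.818131+0.000046+0.000007=0.8182
k=9 load: inc=0.000007, refl=0.000007·-0.333333=-0.0000; V=0.818178+0.000007+-0.000002=0.8182
k=10 src: inc=-0.000002, refl=-0.000002·0.142857=-0.0000; V=0.818184+-0.000002+-0.000000=0.8182

0 0 source 1.2857
1 3 load 0.8571
2 6 source 0.7959
3 9 load 0.8163
4 12 source 0.8192
5 15 load 0.8183
6 18 source 0.8181
7 21 load 0.8182
8 24 source 0.8182
9 27 load 0.8182
10 30 source 0.8182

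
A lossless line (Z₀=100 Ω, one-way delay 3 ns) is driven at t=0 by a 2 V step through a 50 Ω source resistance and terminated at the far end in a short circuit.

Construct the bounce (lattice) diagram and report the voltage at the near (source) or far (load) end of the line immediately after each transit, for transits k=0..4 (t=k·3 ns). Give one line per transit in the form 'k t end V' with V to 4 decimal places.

0 0 source 1.3333
1 3 load 0.0000
2 6 source 0.4444
3 9 load 0.0000
4 12 source 0.1481

Γ_L=-1.000000, Γ_S=-0.333333; launch V₁=2·100/150=1.333333
k=0 src: V=1.3333
k=1 load: inc=1.333333, refl=1.333333·-1.000000=-1.3333; V=0.000000+1.333333+-1.333333=0.0000
k=2 src: inc=-1.333333, refl=-1.333333·-0.333333=0.4444; V=1.333333+-1.333333+0.444444=0.4444
k=3 load: inc=0.444444, refl=0.444444·-1.000000=-0.4444; V=0.000000+0.444444+-0.444444=0.0000
k=4 src: inc=-0.444444, refl=-0.444444·-0.333333=0.1481; V=0.444444+-0.444444+0.148148=0.1481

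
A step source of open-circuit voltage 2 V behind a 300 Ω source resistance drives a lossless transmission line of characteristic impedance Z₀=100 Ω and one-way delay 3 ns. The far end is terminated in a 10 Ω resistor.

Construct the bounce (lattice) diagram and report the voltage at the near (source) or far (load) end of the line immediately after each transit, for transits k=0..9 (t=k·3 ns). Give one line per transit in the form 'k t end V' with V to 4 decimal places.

0 0 source 0.5000
1 3 load 0.0909
2 6 source -0.1136
3 9 load 0.0537
4 12 source 0.1374
5 15 load 0.0689
6 18 source 0.0347
7 21 load 0.0627
8 24 source 0.0767
9 27 load 0.0653

Γ_L=-0.818182, Γ_S=0.500000; launch V₁=2·100/400=0.500000
k=0 src: V=0.5000
k=1 load: inc=0.500000, refl=0.500000·-0.818182=-0.4091; V=0.000000+0.500000+-0.409091=0.0909
k=2 src: inc=-0.409091, refl=-0.409091·0.500000=-0.2045; V=0.500000+-0.409091+-0.204545=-0.1136
k=3 load: inc=-0.204545, refl=-0.204545·-0.818182=0.1674; V=0.090909+-0.204545+0.167355=0.0537
k=4 src: inc=0.167355, refl=0.167355·0.500000=0.0837; V=-0.113636+0.167355+0.083678=0.1374
k=5 load: inc=0.083678, refl=0.083678·-0.818182=-0.0685; V=0.053719+0.083678+-0.068464=0.0689
k=6 src: inc=-0.068464, refl=-0.068464·0.500000=-0.0342; V=0.137397+-0.068464+-0.034232=0.0347
k=7 load: inc=-0.034232, refl=-0.034232·-0.818182=0.0280; V=0.068933+-0.034232+0.028008=0.0627
k=8 src: inc=0.028008, refl=0.028008·0.500000=0.0140; V=0.034701+0.028008+0.014004=0.0767
k=9 load: inc=0.014004, refl=0.014004·-0.818182=-0.0115; V=0.062709+0.014004+-0.011458=0.0653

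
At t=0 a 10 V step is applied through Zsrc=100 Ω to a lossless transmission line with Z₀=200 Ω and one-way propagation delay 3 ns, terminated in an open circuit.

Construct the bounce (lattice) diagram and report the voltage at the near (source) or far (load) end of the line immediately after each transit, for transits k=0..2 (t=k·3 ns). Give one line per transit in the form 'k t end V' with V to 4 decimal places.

0 0 source 6.6667
1 3 load 13.3333
2 6 source 11.1111

Γ_L=1.000000, Γ_S=-0.333333; launch V₁=10·200/300=6.666667
k=0 src: V=6.6667
k=1 load: inc=6.666667, refl=6.666667·1.000000=6.6667; V=0.000000+6.666667+6.666667=13.3333
k=2 src: inc=6.666667, refl=6.666667·-0.333333=-2.2222; V=6.666667+6.666667+-2.222222=11.1111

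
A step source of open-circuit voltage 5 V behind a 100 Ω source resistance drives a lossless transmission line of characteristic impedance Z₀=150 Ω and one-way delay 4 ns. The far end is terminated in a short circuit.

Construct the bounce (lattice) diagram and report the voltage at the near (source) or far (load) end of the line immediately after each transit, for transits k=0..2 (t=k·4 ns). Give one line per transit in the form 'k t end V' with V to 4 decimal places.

0 0 source 3.0000
1 4 load 0.0000
2 8 source 0.6000

Γ_L=-1.000000, Γ_S=-0.200000; launch V₁=5·150/250=3.000000
k=0 src: V=3.0000
k=1 load: inc=3.000000, refl=3.000000·-1.000000=-3.0000; V=0.000000+3.000000+-3.000000=0.0000
k=2 src: inc=-3.000000, refl=-3.000000·-0.200000=0.6000; V=3.000000+-3.000000+0.600000=0.6000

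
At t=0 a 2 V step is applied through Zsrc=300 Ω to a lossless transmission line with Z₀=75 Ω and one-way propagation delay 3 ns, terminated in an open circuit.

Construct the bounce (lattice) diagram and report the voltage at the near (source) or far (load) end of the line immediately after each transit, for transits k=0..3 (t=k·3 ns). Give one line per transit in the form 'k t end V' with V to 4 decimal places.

0 0 source 0.4000
1 3 load 0.8000
2 6 source 1.0400
3 9 load 1.2800

Γ_L=1.000000, Γ_S=0.600000; launch V₁=2·75/375=0.400000
k=0 src: V=0.4000
k=1 load: inc=0.400000, refl=0.400000·1.000000=0.4000; V=0.000000+0.400000+0.400000=0.8000
k=2 src: inc=0.400000, refl=0.400000·0.600000=0.2400; V=0.400000+0.400000+0.240000=1.0400
k=3 load: inc=0.240000, refl=0.240000·1.000000=0.2400; V=0.800000+0.240000+0.240000=1.2800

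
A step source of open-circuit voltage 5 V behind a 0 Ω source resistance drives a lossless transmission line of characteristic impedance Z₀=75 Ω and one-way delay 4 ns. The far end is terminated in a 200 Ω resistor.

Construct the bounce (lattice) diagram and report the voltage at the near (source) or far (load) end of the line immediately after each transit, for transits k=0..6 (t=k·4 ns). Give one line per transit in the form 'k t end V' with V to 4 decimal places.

0 0 source 5.0000
1 4 load 7.2727
2 8 source 5.0000
3 12 load 3.9669
4 16 source 5.0000
5 20 load 5.4696
6 24 source 5.0000

Γ_L=0.454545, Γ_S=-1.000000; launch V₁=5·75/75=5.000000
k=0 src: V=5.0000
k=1 load: inc=5.000000, refl=5.000000·0.454545=2.2727; V=0.000000+5.000000+2.272727=7.2727
k=2 src: inc=2.272727, refl=2.272727·-1.000000=-2.2727; V=5.000000+2.272727+-2.272727=5.0000
k=3 load: inc=-2.272727, refl=-2.272727·0.454545=-1.0331; V=7.272727+-2.272727+-1.033058=3.9669
k=4 src: inc=-1.033058, refl=-1.033058·-1.000000=1.0331; V=5.000000+-1.033058+1.033058=5.0000
k=5 load: inc=1.033058, refl=1.033058·0.454545=0.4696; V=3.966942+1.033058+0.469572=5.4696
k=6 src: inc=0.469572, refl=0.469572·-1.000000=-0.4696; V=5.000000+0.469572+-0.469572=5.0000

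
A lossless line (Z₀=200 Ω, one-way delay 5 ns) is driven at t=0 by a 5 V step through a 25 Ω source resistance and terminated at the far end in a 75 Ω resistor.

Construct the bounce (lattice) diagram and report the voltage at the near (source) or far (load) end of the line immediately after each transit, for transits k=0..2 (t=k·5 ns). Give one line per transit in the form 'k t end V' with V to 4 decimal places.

0 0 source 4.4444
1 5 load 2.4242
2 10 source 3.9955

Γ_L=-0.454545, Γ_S=-0.777778; launch V₁=5·200/225=4.444444
k=0 src: V=4.4444
k=1 load: inc=4.444444, refl=4.444444·-0.454545=-2.0202; V=0.000000+4.444444+-2.020202=2.4242
k=2 src: inc=-2.020202, refl=-2.020202·-0.777778=1.5713; V=4.444444+-2.020202+1.571268=3.9955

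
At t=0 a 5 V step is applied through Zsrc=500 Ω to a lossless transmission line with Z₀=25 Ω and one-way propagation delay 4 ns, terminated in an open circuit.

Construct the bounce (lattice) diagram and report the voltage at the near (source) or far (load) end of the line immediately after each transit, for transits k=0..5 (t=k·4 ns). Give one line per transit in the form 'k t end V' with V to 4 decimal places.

0 0 source 0.2381
1 4 load 0.4762
2 8 source 0.6916
3 12 load 0.9070
4 16 source 1.1019
5 20 load 1.2968

Γ_L=1.000000, Γ_S=0.904762; launch V₁=5·25/525=0.238095
k=0 src: V=0.2381
k=1 load: inc=0.238095, refl=0.238095·1.000000=0.2381; V=0.000000+0.238095+0.238095=0.4762
k=2 src: inc=0.238095, refl=0.238095·0.904762=0.2154; V=0.238095+0.238095+0.215420=0.6916
k=3 load: inc=0.215420, refl=0.215420·1.000000=0.2154; V=0.476190+0.215420+0.215420=0.9070
k=4 src: inc=0.215420, refl=0.215420·0.904762=0.1949; V=0.691610+0.215420+0.194903=1.1019
k=5 load: inc=0.194903, refl=0.194903·1.000000=0.1949; V=0.907029+0.194903+0.194903=1.2968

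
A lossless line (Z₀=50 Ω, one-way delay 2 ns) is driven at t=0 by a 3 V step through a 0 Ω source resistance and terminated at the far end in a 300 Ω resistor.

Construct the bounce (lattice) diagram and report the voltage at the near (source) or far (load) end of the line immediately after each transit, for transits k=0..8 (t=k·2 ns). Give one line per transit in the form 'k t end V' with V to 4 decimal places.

0 0 source 3.0000
1 2 load 5.1429
2 4 source 3.0000
3 6 load 1.4694
4 8 source 3.0000
5 10 load 4.0933
6 12 source 3.0000
7 14 load 2.2191
8 16 source 3.0000

Γ_L=0.714286, Γ_S=-1.000000; launch V₁=3·50/50=3.000000
k=0 src: V=3.0000
k=1 load: inc=3.000000, refl=3.000000·0.714286=2.1429; V=0.000000+3.000000+2.142857=5.1429
k=2 src: inc=2.142857, refl=2.142857·-1.000000=-2.1429; V=3.000000+2.142857+-2.142857=3.0000
k=3 load: inc=-2.142857, refl=-2.142857·0.714286=-1.5306; V=5.142857+-2.142857+-1.530612=1.4694
k=4 src: inc=-1.530612, refl=-1.530612·-1.000000=1.5306; V=3.000000+-1.530612+1.530612=3.0000
k=5 load: inc=1.530612, refl=1.530612·0.714286=1.0933; V=1.469388+1.530612+1.093294=4.0933
k=6 src: inc=1.093294, refl=1.093294·-1.000000=-1.0933; V=3.000000+1.093294+-1.093294=3.0000
k=7 load: inc=-1.093294, refl=-1.093294·0.714286=-0.7809; V=4.093294+-1.093294+-0.780925=2.2191
k=8 src: inc=-0.780925, refl=-0.780925·-1.000000=0.7809; V=3.000000+-0.780925+0.780925=3.0000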